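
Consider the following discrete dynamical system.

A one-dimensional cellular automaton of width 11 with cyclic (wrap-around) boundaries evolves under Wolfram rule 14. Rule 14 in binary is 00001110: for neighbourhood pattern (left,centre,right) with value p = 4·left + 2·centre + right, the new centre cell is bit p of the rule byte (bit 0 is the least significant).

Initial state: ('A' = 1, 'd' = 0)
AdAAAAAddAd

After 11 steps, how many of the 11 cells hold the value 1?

t=0: AdAAAAAddAd
t=1: AdAdddddAAd
t=2: AdAddddAAdd
t=3: AdAdddAAddA
t=4: ddAddAAddAA
t=5: dAAdAAddAAd
t=6: AAddAddAAdd
t=7: AddAAdAAddA
t=8: ddAAddAddAA
t=9: dAAddAAdAAd
t=10: AAddAAddAdd
t=11: AddAAddAAdA

6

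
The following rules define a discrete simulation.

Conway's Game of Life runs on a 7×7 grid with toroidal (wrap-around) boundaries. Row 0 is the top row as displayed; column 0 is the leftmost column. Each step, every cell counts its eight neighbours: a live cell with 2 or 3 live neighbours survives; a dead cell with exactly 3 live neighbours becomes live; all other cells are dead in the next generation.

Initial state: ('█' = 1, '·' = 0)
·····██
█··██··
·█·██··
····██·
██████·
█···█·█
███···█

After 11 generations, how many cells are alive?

k=0  ·····██
█··██··
·█·██··
····██·
██████·
█···█·█
███···█
k=1  ··████·
█·██··█
··█····
█·····█
███····
····█··
·█·····
k=2  █···███
·····██
··██···
█·█···█
██····█
█·█····
··█··█·
k=3  █···█··
█··█···
████·█·
··██··█
··█····
█·█····
█··███·
k=4  ██···█·
█··█···
█······
█···█·█
··█····
··█·█·█
█··███·
k=5  ████·█·
█······
██·····
██····█
██····█
·██·█·█
█·██···
k=6  █··██··
·······
·······
··█····
·······
·····██
·····█·
k=7  ····█··
·······
·······
·······
·······
·····██
·····█·
k=8  ·······
·······
·······
·······
·······
·····██
····███
k=9  ·····█·
·······
·······
·······
·······
····█·█
····█·█
k=10  ·····█·
·······
·······
·······
·······
·······
····█·█
k=11  ·····█·
·······
·······
·······
·······
·······
·····█·

2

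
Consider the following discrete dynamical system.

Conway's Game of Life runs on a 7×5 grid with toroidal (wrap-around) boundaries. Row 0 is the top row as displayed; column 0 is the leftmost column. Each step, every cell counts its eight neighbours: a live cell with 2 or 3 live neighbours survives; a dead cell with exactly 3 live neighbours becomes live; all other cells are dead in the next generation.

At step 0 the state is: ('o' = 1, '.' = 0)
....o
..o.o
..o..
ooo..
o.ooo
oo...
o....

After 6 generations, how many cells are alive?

11

0) ....o
..o.o
..o..
ooo..
o.ooo
oo...
o....
1) o..oo
.....
o.o..
o....
...o.
..oo.
oo..o
2) .o.o.
oo.o.
.o...
.o..o
..ooo
oooo.
.o...
3) .o..o
oo..o
.o..o
.o..o
.....
o....
...oo
4) .oo..
.oooo
.oooo
.....
o....
....o
...oo
5) .o...
....o
.o..o
ooooo
.....
o..oo
o.ooo
6) .oo..
.....
.o...
.oooo
.....
ooo..
..o..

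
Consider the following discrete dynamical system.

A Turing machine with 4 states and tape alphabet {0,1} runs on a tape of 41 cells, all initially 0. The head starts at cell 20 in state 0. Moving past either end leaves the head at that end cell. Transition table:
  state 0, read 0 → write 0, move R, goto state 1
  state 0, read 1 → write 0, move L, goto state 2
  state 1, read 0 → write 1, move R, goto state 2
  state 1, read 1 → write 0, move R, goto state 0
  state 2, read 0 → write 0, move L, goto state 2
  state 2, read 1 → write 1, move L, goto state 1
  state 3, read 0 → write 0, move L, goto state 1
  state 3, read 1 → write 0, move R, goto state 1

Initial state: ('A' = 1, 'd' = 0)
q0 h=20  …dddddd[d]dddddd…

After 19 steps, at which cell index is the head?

9

0) q0 h=20  …dddddd[d]dddddd…
1) q1 h=21  …dddddd[d]dddddd…
2) q2 h=22  …dddddA[d]dddddd…
3) q2 h=21  …dddddd[A]dddddd…
4) q1 h=20  …dddddd[d]Addddd…
5) q2 h=21  …dddddA[A]dddddd…
6) q1 h=20  …dddddd[A]Addddd…
7) q0 h=21  …dddddd[A]dddddd…
8) q2 h=20  …dddddd[d]dddddd…
9) q2 h=19  …dddddd[d]dddddd…
10) q2 h=18  …dddddd[d]dddddd…
11) q2 h=17  …dddddd[d]dddddd…
12) q2 h=16  …dddddd[d]dddddd…
13) q2 h=15  …dddddd[d]dddddd…
14) q2 h=14  …dddddd[d]dddddd…
15) q2 h=13  …dddddd[d]dddddd…
16) q2 h=12  …dddddd[d]dddddd…
17) q2 h=11  …dddddd[d]dddddd…
18) q2 h=10  …dddddd[d]dddddd…
19) q2 h= 9  …dddddd[d]dddddd…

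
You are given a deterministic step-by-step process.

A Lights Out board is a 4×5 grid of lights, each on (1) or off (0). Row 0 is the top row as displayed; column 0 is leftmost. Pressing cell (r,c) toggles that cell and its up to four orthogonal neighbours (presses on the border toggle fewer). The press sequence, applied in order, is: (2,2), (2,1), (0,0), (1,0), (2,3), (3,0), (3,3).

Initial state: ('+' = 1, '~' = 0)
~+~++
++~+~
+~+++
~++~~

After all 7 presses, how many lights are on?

[0] ~+~++
++~+~
+~+++
~++~~
[1] ~+~++
++++~
++~~+
~+~~~
[2] ~+~++
+~++~
~~+~+
~~~~~
[3] +~~++
~~++~
~~+~+
~~~~~
[4] ~~~++
++++~
+~+~+
~~~~~
[5] ~~~++
+++~~
+~~+~
~~~+~
[6] ~~~++
+++~~
~~~+~
++~+~
[7] ~~~++
+++~~
~~~~~
+++~+

9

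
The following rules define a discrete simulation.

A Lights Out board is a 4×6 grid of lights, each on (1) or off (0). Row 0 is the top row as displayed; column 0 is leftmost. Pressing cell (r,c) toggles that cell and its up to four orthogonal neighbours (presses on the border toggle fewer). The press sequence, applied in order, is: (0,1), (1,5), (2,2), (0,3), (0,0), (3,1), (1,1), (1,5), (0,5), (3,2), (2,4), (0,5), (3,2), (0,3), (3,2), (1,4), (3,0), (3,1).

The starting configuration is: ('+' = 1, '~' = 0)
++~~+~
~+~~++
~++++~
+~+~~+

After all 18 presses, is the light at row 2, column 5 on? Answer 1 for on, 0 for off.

k=0  ++~~+~
~+~~++
~++++~
+~+~~+
k=1  ~~+~+~
~~~~++
~++++~
+~+~~+
k=2  ~~+~++
~~~~~~
~+++++
+~+~~+
k=3  ~~+~++
~~+~~~
~~~~++
+~~~~+
k=4  ~~~+~+
~~++~~
~~~~++
+~~~~+
k=5  ++~+~+
+~++~~
~~~~++
+~~~~+
k=6  ++~+~+
+~++~~
~+~~++
~++~~+
k=7  +~~+~+
~+~+~~
~~~~++
~++~~+
k=8  +~~+~~
~+~+++
~~~~+~
~++~~+
k=9  +~~+++
~+~++~
~~~~+~
~++~~+
k=10  +~~+++
~+~++~
~~+~+~
~~~+~+
k=11  +~~+++
~+~+~~
~~++~+
~~~+++
k=12  +~~+~~
~+~+~+
~~++~+
~~~+++
k=13  +~~+~~
~+~+~+
~~~+~+
~++~++
k=14  +~+~+~
~+~~~+
~~~+~+
~++~++
k=15  +~+~+~
~+~~~+
~~++~+
~~~+++
k=16  +~+~~~
~+~++~
~~++++
~~~+++
k=17  +~+~~~
~+~++~
+~++++
++~+++
k=18  +~+~~~
~+~++~
++++++
~~++++

1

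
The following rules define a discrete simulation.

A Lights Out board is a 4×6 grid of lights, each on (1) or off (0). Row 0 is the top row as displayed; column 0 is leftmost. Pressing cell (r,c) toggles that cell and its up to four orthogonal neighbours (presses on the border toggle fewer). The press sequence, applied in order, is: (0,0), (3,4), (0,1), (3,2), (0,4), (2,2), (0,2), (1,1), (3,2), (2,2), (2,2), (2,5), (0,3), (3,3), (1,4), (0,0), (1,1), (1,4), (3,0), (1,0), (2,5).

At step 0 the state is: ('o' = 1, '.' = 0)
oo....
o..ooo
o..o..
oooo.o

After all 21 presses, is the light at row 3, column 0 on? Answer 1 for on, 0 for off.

0) oo....
o..ooo
o..o..
oooo.o
1) ......
...ooo
o..o..
oooo.o
2) ......
...ooo
o..oo.
ooo.o.
3) ooo...
.o.ooo
o..oo.
ooo.o.
4) ooo...
.o.ooo
o.ooo.
o..oo.
5) oooooo
.o.o.o
o.ooo.
o..oo.
6) oooooo
.ooo.o
oo..o.
o.ooo.
7) o...oo
.o.o.o
oo..o.
o.ooo.
8) oo..oo
o.oo.o
o...o.
o.ooo.
9) oo..oo
o.oo.o
o.o.o.
oo..o.
10) oo..oo
o..o.o
oo.oo.
ooo.o.
11) oo..oo
o.oo.o
o.o.o.
oo..o.
12) oo..oo
o.oo..
o.o..o
oo..oo
13) oooo.o
o.o...
o.o..o
oo..oo
14) oooo.o
o.o...
o.oo.o
oooo.o
15) oooooo
o.oooo
o.oooo
oooo.o
16) ..oooo
..oooo
o.oooo
oooo.o
17) .ooooo
oo.ooo
oooooo
oooo.o
18) .ooo.o
oo....
oooo.o
oooo.o
19) .ooo.o
oo....
.ooo.o
..oo.o
20) oooo.o
......
oooo.o
..oo.o
21) oooo.o
.....o
ooooo.
..oo..

0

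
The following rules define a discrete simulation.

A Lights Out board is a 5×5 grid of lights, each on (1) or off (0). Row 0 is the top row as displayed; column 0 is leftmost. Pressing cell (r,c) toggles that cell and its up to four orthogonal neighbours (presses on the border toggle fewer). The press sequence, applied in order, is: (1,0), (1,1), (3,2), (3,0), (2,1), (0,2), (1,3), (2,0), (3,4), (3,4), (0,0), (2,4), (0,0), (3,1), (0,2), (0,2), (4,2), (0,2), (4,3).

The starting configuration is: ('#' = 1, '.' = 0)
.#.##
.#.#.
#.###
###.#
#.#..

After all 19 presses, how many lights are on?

8

0) .#.##
.#.#.
#.###
###.#
#.#..
1) ##.##
#..#.
..###
###.#
#.#..
2) #..##
.###.
.####
###.#
#.#..
3) #..##
.###.
.#.##
#..##
#....
4) #..##
.###.
##.##
.#.##
.....
5) #..##
..##.
..###
...##
.....
6) ###.#
...#.
..###
...##
.....
7) #####
..#.#
..#.#
...##
.....
8) #####
#.#.#
###.#
#..##
.....
9) #####
#.#.#
###..
#....
....#
10) #####
#.#.#
###.#
#..##
.....
11) ..###
..#.#
###.#
#..##
.....
12) ..###
..#..
####.
#..#.
.....
13) #####
#.#..
####.
#..#.
.....
14) #####
#.#..
#.##.
.###.
.#...
15) #...#
#....
#.##.
.###.
.#...
16) #####
#.#..
#.##.
.###.
.#...
17) #####
#.#..
#.##.
.#.#.
..##.
18) #...#
#....
#.##.
.#.#.
..##.
19) #...#
#....
#.##.
.#...
....#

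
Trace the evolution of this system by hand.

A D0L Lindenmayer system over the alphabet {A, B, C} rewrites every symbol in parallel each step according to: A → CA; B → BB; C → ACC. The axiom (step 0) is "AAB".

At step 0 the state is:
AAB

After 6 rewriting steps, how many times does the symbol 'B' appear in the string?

t=0: AAB
t=1: CACABB
t=2: ACCCAACCCABBBB
t=3: CAACCACCACCCACAACCACCACCCABBBBBBBB
t=4: ACCCACAACCACCCAACCACCCAACCACCACCCAACCCACAACCACCCAACCACCCAACCACCACCCABBBBBBBBBBBBBBBB
t=5: CAACCACCACCCAACCCACAACCACCCAACCACCACCCACAACCACCCAACCACCACC…CCACCCAACCACCCAACCACCACCCABBBBBBBBBBBBBBBBBBBBBBBBBBBBBBBB  (len 210)
t=6: ACCCACAACCACCCAACCACCCAACCACCACCCACAACCACCACCCAACCCACAACCA…BBBBBBBBBBBBBBBBBBBBBBBBBBBBBBBBBBBBBBBBBBBBBBBBBBBBBBBBBB  (len 530)

64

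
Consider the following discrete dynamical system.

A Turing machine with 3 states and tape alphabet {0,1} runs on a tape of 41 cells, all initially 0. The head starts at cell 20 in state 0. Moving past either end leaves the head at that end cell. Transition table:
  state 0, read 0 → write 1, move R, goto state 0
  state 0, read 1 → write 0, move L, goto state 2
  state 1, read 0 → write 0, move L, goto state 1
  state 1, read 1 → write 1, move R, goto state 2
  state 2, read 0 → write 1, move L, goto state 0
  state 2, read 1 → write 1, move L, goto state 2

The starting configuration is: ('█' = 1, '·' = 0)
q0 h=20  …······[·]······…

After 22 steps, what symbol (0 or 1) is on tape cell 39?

1

[0] q0 h=20  …······[·]······…
[1] q0 h=21  …·····█[·]······…
[2] q0 h=22  …····██[·]······…
[3] q0 h=23  …···███[·]······…
[4] q0 h=24  …··████[·]······…
[5] q0 h=25  …·█████[·]······…
[6] q0 h=26  …██████[·]······…
[7] q0 h=27  …██████[·]······…
[8] q0 h=28  …██████[·]······…
[9] q0 h=29  …██████[·]······…
[10] q0 h=30  …██████[·]······…
[11] q0 h=31  …██████[·]······…
[12] q0 h=32  …██████[·]······…
[13] q0 h=33  …██████[·]······…
[14] q0 h=34  …██████[·]······|
[15] q0 h=35  …██████[·]·····|
[16] q0 h=36  …██████[·]····|
[17] q0 h=37  …██████[·]···|
[18] q0 h=38  …██████[·]··|
[19] q0 h=39  …██████[·]·|
[20] q0 h=40  …██████[·]|
[21] q0 h=40  …██████[█]|
[22] q2 h=39  …██████[█]·|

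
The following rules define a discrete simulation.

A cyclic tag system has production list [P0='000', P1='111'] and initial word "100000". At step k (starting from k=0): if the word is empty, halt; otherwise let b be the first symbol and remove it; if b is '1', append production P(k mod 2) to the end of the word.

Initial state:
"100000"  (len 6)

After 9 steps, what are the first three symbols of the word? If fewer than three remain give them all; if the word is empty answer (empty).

[0] "100000"  (len 6)
[1] "00000000"  (len 8)
[2] "0000000"  (len 7)
[3] "000000"  (len 6)
[4] "00000"  (len 5)
[5] "0000"  (len 4)
[6] "000"  (len 3)
[7] "00"  (len 2)
[8] "0"  (len 1)
[9] (halted — word empty)

(empty)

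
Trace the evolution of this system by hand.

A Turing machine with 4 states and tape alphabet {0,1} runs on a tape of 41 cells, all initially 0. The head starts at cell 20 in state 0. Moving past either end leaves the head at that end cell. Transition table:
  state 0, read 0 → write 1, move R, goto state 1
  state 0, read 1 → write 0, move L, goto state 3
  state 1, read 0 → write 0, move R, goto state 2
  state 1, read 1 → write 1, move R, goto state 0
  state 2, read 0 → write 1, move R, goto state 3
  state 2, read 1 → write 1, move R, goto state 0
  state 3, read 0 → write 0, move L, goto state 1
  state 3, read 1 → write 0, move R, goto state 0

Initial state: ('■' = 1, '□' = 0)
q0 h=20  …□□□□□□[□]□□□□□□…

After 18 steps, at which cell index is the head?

32

step 0: q0 h=20  …□□□□□□[□]□□□□□□…
step 1: q1 h=21  …□□□□□■[□]□□□□□□…
step 2: q2 h=22  …□□□□■□[□]□□□□□□…
step 3: q3 h=23  …□□□■□■[□]□□□□□□…
step 4: q1 h=22  …□□□□■□[■]□□□□□□…
step 5: q0 h=23  …□□□■□■[□]□□□□□□…
step 6: q1 h=24  …□□■□■■[□]□□□□□□…
step 7: q2 h=25  …□■□■■□[□]□□□□□□…
step 8: q3 h=26  …■□■■□■[□]□□□□□□…
step 9: q1 h=25  …□■□■■□[■]□□□□□□…
step 10: q0 h=26  …■□■■□■[□]□□□□□□…
step 11: q1 h=27  …□■■□■■[□]□□□□□□…
step 12: q2 h=28  …■■□■■□[□]□□□□□□…
step 13: q3 h=29  …■□■■□■[□]□□□□□□…
step 14: q1 h=28  …■■□■■□[■]□□□□□□…
step 15: q0 h=29  …■□■■□■[□]□□□□□□…
step 16: q1 h=30  …□■■□■■[□]□□□□□□…
step 17: q2 h=31  …■■□■■□[□]□□□□□□…
step 18: q3 h=32  …■□■■□■[□]□□□□□□…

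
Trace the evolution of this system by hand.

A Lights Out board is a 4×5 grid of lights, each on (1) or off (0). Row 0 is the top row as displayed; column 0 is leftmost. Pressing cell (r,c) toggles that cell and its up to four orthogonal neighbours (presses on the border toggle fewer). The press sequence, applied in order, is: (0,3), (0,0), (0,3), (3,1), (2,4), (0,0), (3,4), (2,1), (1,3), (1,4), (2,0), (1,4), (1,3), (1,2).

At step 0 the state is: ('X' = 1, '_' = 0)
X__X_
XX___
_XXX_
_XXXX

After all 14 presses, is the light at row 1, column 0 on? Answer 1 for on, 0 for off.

0

gen 0: X__X_
XX___
_XXX_
_XXXX
gen 1: X_X_X
XX_X_
_XXX_
_XXXX
gen 2: _XX_X
_X_X_
_XXX_
_XXXX
gen 3: _X_X_
_X___
_XXX_
_XXXX
gen 4: _X_X_
_X___
__XX_
X__XX
gen 5: _X_X_
_X__X
__X_X
X__X_
gen 6: X__X_
XX__X
__X_X
X__X_
gen 7: X__X_
XX__X
__X__
X___X
gen 8: X__X_
X___X
XX___
XX__X
gen 9: X____
X_XX_
XX_X_
XX__X
gen 10: X___X
X_X_X
XX_XX
XX__X
gen 11: X___X
__X_X
___XX
_X__X
gen 12: X____
__XX_
___X_
_X__X
gen 13: X__X_
____X
_____
_X__X
gen 14: X_XX_
_XXXX
__X__
_X__X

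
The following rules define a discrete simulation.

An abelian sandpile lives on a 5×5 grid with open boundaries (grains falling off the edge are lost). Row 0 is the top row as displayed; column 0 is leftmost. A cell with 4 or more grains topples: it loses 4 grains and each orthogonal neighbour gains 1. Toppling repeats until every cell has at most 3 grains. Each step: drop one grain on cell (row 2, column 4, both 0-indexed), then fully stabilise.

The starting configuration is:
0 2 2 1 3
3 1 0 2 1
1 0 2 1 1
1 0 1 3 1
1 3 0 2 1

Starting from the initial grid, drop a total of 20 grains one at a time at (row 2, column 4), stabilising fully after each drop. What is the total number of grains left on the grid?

gen 0: 0 2 2 1 3
3 1 0 2 1
1 0 2 1 1
1 0 1 3 1
1 3 0 2 1
gen 1: 0 2 2 1 3
3 1 0 2 1
1 0 2 1 2
1 0 1 3 1
1 3 0 2 1
gen 2: 0 2 2 1 3
3 1 0 2 1
1 0 2 1 3
1 0 1 3 1
1 3 0 2 1
gen 3: 0 2 2 1 3
3 1 0 2 2
1 0 2 2 0
1 0 1 3 2
1 3 0 2 1
gen 4: 0 2 2 1 3
3 1 0 2 2
1 0 2 2 1
1 0 1 3 2
1 3 0 2 1
gen 5: 0 2 2 1 3
3 1 0 2 2
1 0 2 2 2
1 0 1 3 2
1 3 0 2 1
gen 6: 0 2 2 1 3
3 1 0 2 2
1 0 2 2 3
1 0 1 3 2
1 3 0 2 1
gen 7: 0 2 2 1 3
3 1 0 2 3
1 0 2 3 0
1 0 1 3 3
1 3 0 2 1
gen 8: 0 2 2 1 3
3 1 0 2 3
1 0 2 3 1
1 0 1 3 3
1 3 0 2 1
gen 9: 0 2 2 1 3
3 1 0 2 3
1 0 2 3 2
1 0 1 3 3
1 3 0 2 1
gen 10: 0 2 2 1 3
3 1 0 2 3
1 0 2 3 3
1 0 1 3 3
1 3 0 2 1
gen 11: 0 2 2 3 0
3 1 1 0 2
1 0 3 2 3
1 0 2 1 1
1 3 0 3 2
gen 12: 0 2 2 3 0
3 1 1 0 3
1 0 3 3 0
1 0 2 1 2
1 3 0 3 2
gen 13: 0 2 2 3 0
3 1 1 0 3
1 0 3 3 1
1 0 2 1 2
1 3 0 3 2
gen 14: 0 2 2 3 0
3 1 1 0 3
1 0 3 3 2
1 0 2 1 2
1 3 0 3 2
gen 15: 0 2 2 3 0
3 1 1 0 3
1 0 3 3 3
1 0 2 1 2
1 3 0 3 2
gen 16: 0 2 2 3 1
3 1 2 2 0
1 1 0 1 2
1 0 3 2 3
1 3 0 3 2
gen 17: 0 2 2 3 1
3 1 2 2 0
1 1 0 1 3
1 0 3 2 3
1 3 0 3 2
gen 18: 0 2 2 3 1
3 1 2 2 1
1 1 0 2 1
1 0 3 3 0
1 3 0 3 3
gen 19: 0 2 2 3 1
3 1 2 2 1
1 1 0 2 2
1 0 3 3 0
1 3 0 3 3
gen 20: 0 2 2 3 1
3 1 2 2 1
1 1 0 2 3
1 0 3 3 0
1 3 0 3 3

41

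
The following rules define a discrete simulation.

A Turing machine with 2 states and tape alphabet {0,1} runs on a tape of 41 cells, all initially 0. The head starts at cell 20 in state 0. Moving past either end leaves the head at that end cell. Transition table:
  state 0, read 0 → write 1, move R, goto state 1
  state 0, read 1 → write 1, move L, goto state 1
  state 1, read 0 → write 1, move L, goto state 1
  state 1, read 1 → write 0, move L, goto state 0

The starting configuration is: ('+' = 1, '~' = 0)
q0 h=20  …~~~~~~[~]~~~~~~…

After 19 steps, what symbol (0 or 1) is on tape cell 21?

[0] q0 h=20  …~~~~~~[~]~~~~~~…
[1] q1 h=21  …~~~~~+[~]~~~~~~…
[2] q1 h=20  …~~~~~~[+]+~~~~~…
[3] q0 h=19  …~~~~~~[~]~+~~~~…
[4] q1 h=20  …~~~~~+[~]+~~~~~…
[5] q1 h=19  …~~~~~~[+]++~~~~…
[6] q0 h=18  …~~~~~~[~]~++~~~…
[7] q1 h=19  …~~~~~+[~]++~~~~…
[8] q1 h=18  …~~~~~~[+]+++~~~…
[9] q0 h=17  …~~~~~~[~]~+++~~…
[10] q1 h=18  …~~~~~+[~]+++~~~…
[11] q1 h=17  …~~~~~~[+]++++~~…
[12] q0 h=16  …~~~~~~[~]~++++~…
[13] q1 h=17  …~~~~~+[~]++++~~…
[14] q1 h=16  …~~~~~~[+]+++++~…
[15] q0 h=15  …~~~~~~[~]~+++++…
[16] q1 h=16  …~~~~~+[~]+++++~…
[17] q1 h=15  …~~~~~~[+]++++++…
[18] q0 h=14  …~~~~~~[~]~+++++…
[19] q1 h=15  …~~~~~+[~]++++++…

1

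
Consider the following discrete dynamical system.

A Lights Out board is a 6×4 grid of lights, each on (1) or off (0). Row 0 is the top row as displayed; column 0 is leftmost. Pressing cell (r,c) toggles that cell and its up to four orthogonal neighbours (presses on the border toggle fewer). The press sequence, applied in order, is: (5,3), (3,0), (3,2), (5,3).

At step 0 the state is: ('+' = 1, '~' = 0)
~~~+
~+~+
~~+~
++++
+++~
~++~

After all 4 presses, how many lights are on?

8

k=0  ~~~+
~+~+
~~+~
++++
+++~
~++~
k=1  ~~~+
~+~+
~~+~
++++
++++
~+~+
k=2  ~~~+
~+~+
+~+~
~~++
~+++
~+~+
k=3  ~~~+
~+~+
+~~~
~+~~
~+~+
~+~+
k=4  ~~~+
~+~+
+~~~
~+~~
~+~~
~++~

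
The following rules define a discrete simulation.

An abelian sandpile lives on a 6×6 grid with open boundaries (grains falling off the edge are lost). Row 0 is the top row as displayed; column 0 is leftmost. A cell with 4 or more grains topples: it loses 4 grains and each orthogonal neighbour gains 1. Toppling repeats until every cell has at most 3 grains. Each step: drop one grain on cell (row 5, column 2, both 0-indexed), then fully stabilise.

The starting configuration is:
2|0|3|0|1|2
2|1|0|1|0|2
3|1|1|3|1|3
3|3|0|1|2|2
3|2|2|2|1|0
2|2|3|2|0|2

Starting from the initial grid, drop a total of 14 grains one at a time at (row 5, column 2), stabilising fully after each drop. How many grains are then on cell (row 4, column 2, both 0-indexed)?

2

t=0: 2|0|3|0|1|2
2|1|0|1|0|2
3|1|1|3|1|3
3|3|0|1|2|2
3|2|2|2|1|0
2|2|3|2|0|2
t=1: 2|0|3|0|1|2
2|1|0|1|0|2
3|1|1|3|1|3
3|3|0|1|2|2
3|2|3|2|1|0
2|3|0|3|0|2
t=2: 2|0|3|0|1|2
2|1|0|1|0|2
3|1|1|3|1|3
3|3|0|1|2|2
3|2|3|2|1|0
2|3|1|3|0|2
t=3: 2|0|3|0|1|2
2|1|0|1|0|2
3|1|1|3|1|3
3|3|0|1|2|2
3|2|3|2|1|0
2|3|2|3|0|2
t=4: 2|0|3|0|1|2
2|1|0|1|0|2
3|1|1|3|1|3
3|3|0|1|2|2
3|2|3|2|1|0
2|3|3|3|0|2
t=5: 2|0|3|0|1|2
3|1|0|1|0|2
0|3|1|3|1|3
2|1|2|2|2|2
2|2|2|0|2|0
0|2|3|1|1|2
t=6: 2|0|3|0|1|2
3|1|0|1|0|2
0|3|1|3|1|3
2|1|2|2|2|2
2|2|3|0|2|0
0|3|0|2|1|2
t=7: 2|0|3|0|1|2
3|1|0|1|0|2
0|3|1|3|1|3
2|1|2|2|2|2
2|2|3|0|2|0
0|3|1|2|1|2
t=8: 2|0|3|0|1|2
3|1|0|1|0|2
0|3|1|3|1|3
2|1|2|2|2|2
2|2|3|0|2|0
0|3|2|2|1|2
t=9: 2|0|3|0|1|2
3|1|0|1|0|2
0|3|1|3|1|3
2|1|2|2|2|2
2|2|3|0|2|0
0|3|3|2|1|2
t=10: 2|0|3|0|1|2
3|1|0|1|0|2
0|3|1|3|1|3
2|2|3|2|2|2
3|0|1|1|2|0
1|1|2|3|1|2
t=11: 2|0|3|0|1|2
3|1|0|1|0|2
0|3|1|3|1|3
2|2|3|2|2|2
3|0|1|1|2|0
1|1|3|3|1|2
t=12: 2|0|3|0|1|2
3|1|0|1|0|2
0|3|1|3|1|3
2|2|3|2|2|2
3|0|2|2|2|0
1|2|1|0|2|2
t=13: 2|0|3|0|1|2
3|1|0|1|0|2
0|3|1|3|1|3
2|2|3|2|2|2
3|0|2|2|2|0
1|2|2|0|2|2
t=14: 2|0|3|0|1|2
3|1|0|1|0|2
0|3|1|3|1|3
2|2|3|2|2|2
3|0|2|2|2|0
1|2|3|0|2|2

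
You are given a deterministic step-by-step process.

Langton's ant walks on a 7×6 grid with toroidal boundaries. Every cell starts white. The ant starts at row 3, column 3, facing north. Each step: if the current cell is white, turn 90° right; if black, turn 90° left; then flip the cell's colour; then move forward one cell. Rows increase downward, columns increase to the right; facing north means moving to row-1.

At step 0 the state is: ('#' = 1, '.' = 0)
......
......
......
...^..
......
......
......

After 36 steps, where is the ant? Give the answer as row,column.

0,3

t=0: ......
......
......
...^..
......
......
......
t=1: ......
......
......
...#>.
......
......
......
t=2: ......
......
......
...##.
....v.
......
......
t=3: ......
......
......
...##.
...<#.
......
......
t=4: ......
......
......
...^#.
...##.
......
......
t=5: ......
......
......
..<.#.
...##.
......
......
t=6: ......
......
..^...
..#.#.
...##.
......
......
t=7: ......
......
..#>..
..#.#.
...##.
......
......
t=8: ......
......
..##..
..#v#.
...##.
......
......
t=9: ......
......
..##..
..<##.
...##.
......
......
t=10: ......
......
..##..
...##.
..v##.
......
......
t=11: ......
......
..##..
...##.
.<###.
......
......
t=12: ......
......
..##..
.^.##.
.####.
......
......
t=13: ......
......
..##..
.#>##.
.####.
......
......
t=14: ......
......
..##..
.####.
.#v##.
......
......
t=15: ......
......
..##..
.####.
.#.>#.
......
......
t=16: ......
......
..##..
.##^#.
.#..#.
......
......
t=17: ......
......
..##..
.#<.#.
.#..#.
......
......
t=18: ......
......
..##..
.#..#.
.#v.#.
......
......
t=19: ......
......
..##..
.#..#.
.<#.#.
......
......
t=20: ......
......
..##..
.#..#.
..#.#.
.v....
......
t=21: ......
......
..##..
.#..#.
..#.#.
<#....
......
t=22: ......
......
..##..
.#..#.
^.#.#.
##....
......
t=23: ......
......
..##..
.#..#.
#>#.#.
##....
......
t=24: ......
......
..##..
.#..#.
###.#.
#v....
......
t=25: ......
......
..##..
.#..#.
###.#.
#.>...
......
t=26: ......
......
..##..
.#..#.
###.#.
#.#...
..v...
t=27: ......
......
..##..
.#..#.
###.#.
#.#...
.<#...
t=28: ......
......
..##..
.#..#.
###.#.
#^#...
.##...
t=29: ......
......
..##..
.#..#.
###.#.
##>...
.##...
t=30: ......
......
..##..
.#..#.
##^.#.
##....
.##...
t=31: ......
......
..##..
.#..#.
#<..#.
##....
.##...
t=32: ......
......
..##..
.#..#.
#...#.
#v....
.##...
t=33: ......
......
..##..
.#..#.
#...#.
#.>...
.##...
t=34: ......
......
..##..
.#..#.
#...#.
#.#...
.#v...
t=35: ......
......
..##..
.#..#.
#...#.
#.#...
.#.>..
t=36: ...v..
......
..##..
.#..#.
#...#.
#.#...
.#.#..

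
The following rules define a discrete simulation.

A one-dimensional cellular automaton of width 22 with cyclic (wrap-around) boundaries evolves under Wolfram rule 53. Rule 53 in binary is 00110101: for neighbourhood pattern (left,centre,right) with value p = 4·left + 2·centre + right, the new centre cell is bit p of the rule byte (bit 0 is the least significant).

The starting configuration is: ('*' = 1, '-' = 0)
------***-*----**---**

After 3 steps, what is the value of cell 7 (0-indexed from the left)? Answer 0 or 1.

0

[0] ------***-*----**---**
[1] *****----*****---**---
[2] -----***------**---**-
[3] ****----*****---**---*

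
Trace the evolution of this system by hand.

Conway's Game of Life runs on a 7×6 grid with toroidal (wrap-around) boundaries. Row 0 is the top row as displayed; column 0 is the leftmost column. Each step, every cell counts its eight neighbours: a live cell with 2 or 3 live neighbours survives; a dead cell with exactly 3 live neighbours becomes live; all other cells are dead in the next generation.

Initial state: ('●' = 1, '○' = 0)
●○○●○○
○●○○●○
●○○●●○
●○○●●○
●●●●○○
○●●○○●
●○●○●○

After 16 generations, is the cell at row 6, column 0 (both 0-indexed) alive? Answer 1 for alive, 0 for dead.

[0] ●○○●○○
○●○○●○
●○○●●○
●○○●●○
●●●●○○
○●●○○●
●○●○●○
[1] ●○●●●○
●●●○●○
●●●○○○
●○○○○○
○○○○○○
○○○○●●
●○●○●○
[2] ●○○○●○
○○○○●○
○○●●○○
●○○○○○
○○○○○●
○○○●●●
●○●○○○
[3] ○●○●○○
○○○○●●
○○○●○○
○○○○○○
●○○○○●
●○○●●●
●●○○○○
[4] ○●●○●●
○○●●●○
○○○○●○
○○○○○○
●○○○○○
○○○○●○
○●○●○○
[5] ●●○○○●
○●●○○○
○○○○●○
○○○○○○
○○○○○○
○○○○○○
●●○●○●
[6] ○○○○●●
○●●○○●
○○○○○○
○○○○○○
○○○○○○
●○○○○○
○●●○●●
[7] ○○○○○○
●○○○●●
○○○○○○
○○○○○○
○○○○○○
●●○○○●
○●○●●○
[8] ●○○●○○
○○○○○●
○○○○○●
○○○○○○
●○○○○○
●●●○●●
○●●○●●
[9] ●●●●○○
●○○○●●
○○○○○○
○○○○○○
●○○○○○
○○●○●○
○○○○○○
[10] ●●●●●○
●○●●●●
○○○○○●
○○○○○○
○○○○○○
○○○○○○
○○○○○○
[11] ●○○○○○
○○○○○○
●○○●○●
○○○○○○
○○○○○○
○○○○○○
○●●●○○
[12] ○●●○○○
●○○○○●
○○○○○○
○○○○○○
○○○○○○
○○●○○○
○●●○○○
[13] ○○●○○○
●●○○○○
○○○○○○
○○○○○○
○○○○○○
○●●○○○
○○○●○○
[14] ○●●○○○
○●○○○○
○○○○○○
○○○○○○
○○○○○○
○○●○○○
○●○●○○
[15] ●●○○○○
○●●○○○
○○○○○○
○○○○○○
○○○○○○
○○●○○○
○●○●○○
[16] ●○○○○○
●●●○○○
○○○○○○
○○○○○○
○○○○○○
○○●○○○
●●○○○○

1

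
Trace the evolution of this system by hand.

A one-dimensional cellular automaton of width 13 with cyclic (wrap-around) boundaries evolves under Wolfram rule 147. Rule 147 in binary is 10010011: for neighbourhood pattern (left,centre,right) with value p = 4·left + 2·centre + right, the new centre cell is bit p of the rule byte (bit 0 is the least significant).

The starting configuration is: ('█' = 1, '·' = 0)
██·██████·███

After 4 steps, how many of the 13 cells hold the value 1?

11

k=0  ██·██████·███
k=1  █···████···██
k=2  ·███·██·███·█
k=3  ··█······█···
k=4  ██·██████·███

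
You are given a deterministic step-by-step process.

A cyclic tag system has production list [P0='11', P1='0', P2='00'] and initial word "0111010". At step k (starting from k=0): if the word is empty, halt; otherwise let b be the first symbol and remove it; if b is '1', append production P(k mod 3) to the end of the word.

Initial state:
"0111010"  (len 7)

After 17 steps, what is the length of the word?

0

k=0  "0111010"  (len 7)
k=1  "111010"  (len 6)
k=2  "110100"  (len 6)
k=3  "1010000"  (len 7)
k=4  "01000011"  (len 8)
k=5  "1000011"  (len 7)
k=6  "00001100"  (len 8)
k=7  "0001100"  (len 7)
k=8  "001100"  (len 6)
k=9  "01100"  (len 5)
k=10  "1100"  (len 4)
k=11  "1000"  (len 4)
k=12  "00000"  (len 5)
k=13  "0000"  (len 4)
k=14  "000"  (len 3)
k=15  "00"  (len 2)
k=16  "0"  (len 1)
k=17  (halted — word empty)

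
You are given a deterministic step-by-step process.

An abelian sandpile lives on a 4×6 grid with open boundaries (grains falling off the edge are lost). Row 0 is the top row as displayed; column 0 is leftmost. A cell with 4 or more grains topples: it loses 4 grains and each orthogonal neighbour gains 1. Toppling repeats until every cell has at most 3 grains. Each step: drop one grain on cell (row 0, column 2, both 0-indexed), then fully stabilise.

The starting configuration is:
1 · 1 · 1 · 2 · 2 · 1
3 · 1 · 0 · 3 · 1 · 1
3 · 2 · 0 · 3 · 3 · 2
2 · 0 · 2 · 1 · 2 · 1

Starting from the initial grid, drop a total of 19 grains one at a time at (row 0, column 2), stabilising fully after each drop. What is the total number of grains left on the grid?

42

[0] 1 · 1 · 1 · 2 · 2 · 1
3 · 1 · 0 · 3 · 1 · 1
3 · 2 · 0 · 3 · 3 · 2
2 · 0 · 2 · 1 · 2 · 1
[1] 1 · 1 · 2 · 2 · 2 · 1
3 · 1 · 0 · 3 · 1 · 1
3 · 2 · 0 · 3 · 3 · 2
2 · 0 · 2 · 1 · 2 · 1
[2] 1 · 1 · 3 · 2 · 2 · 1
3 · 1 · 0 · 3 · 1 · 1
3 · 2 · 0 · 3 · 3 · 2
2 · 0 · 2 · 1 · 2 · 1
[3] 1 · 2 · 0 · 3 · 2 · 1
3 · 1 · 1 · 3 · 1 · 1
3 · 2 · 0 · 3 · 3 · 2
2 · 0 · 2 · 1 · 2 · 1
[4] 1 · 2 · 1 · 3 · 2 · 1
3 · 1 · 1 · 3 · 1 · 1
3 · 2 · 0 · 3 · 3 · 2
2 · 0 · 2 · 1 · 2 · 1
[5] 1 · 2 · 2 · 3 · 2 · 1
3 · 1 · 1 · 3 · 1 · 1
3 · 2 · 0 · 3 · 3 · 2
2 · 0 · 2 · 1 · 2 · 1
[6] 1 · 2 · 3 · 3 · 2 · 1
3 · 1 · 1 · 3 · 1 · 1
3 · 2 · 0 · 3 · 3 · 2
2 · 0 · 2 · 1 · 2 · 1
[7] 1 · 3 · 1 · 1 · 3 · 1
3 · 1 · 3 · 1 · 3 · 1
3 · 2 · 1 · 1 · 0 · 3
2 · 0 · 2 · 2 · 3 · 1
[8] 1 · 3 · 2 · 1 · 3 · 1
3 · 1 · 3 · 1 · 3 · 1
3 · 2 · 1 · 1 · 0 · 3
2 · 0 · 2 · 2 · 3 · 1
[9] 1 · 3 · 3 · 1 · 3 · 1
3 · 1 · 3 · 1 · 3 · 1
3 · 2 · 1 · 1 · 0 · 3
2 · 0 · 2 · 2 · 3 · 1
[10] 2 · 0 · 2 · 2 · 3 · 1
3 · 3 · 0 · 2 · 3 · 1
3 · 2 · 2 · 1 · 0 · 3
2 · 0 · 2 · 2 · 3 · 1
[11] 2 · 0 · 3 · 2 · 3 · 1
3 · 3 · 0 · 2 · 3 · 1
3 · 2 · 2 · 1 · 0 · 3
2 · 0 · 2 · 2 · 3 · 1
[12] 2 · 1 · 0 · 3 · 3 · 1
3 · 3 · 1 · 2 · 3 · 1
3 · 2 · 2 · 1 · 0 · 3
2 · 0 · 2 · 2 · 3 · 1
[13] 2 · 1 · 1 · 3 · 3 · 1
3 · 3 · 1 · 2 · 3 · 1
3 · 2 · 2 · 1 · 0 · 3
2 · 0 · 2 · 2 · 3 · 1
[14] 2 · 1 · 2 · 3 · 3 · 1
3 · 3 · 1 · 2 · 3 · 1
3 · 2 · 2 · 1 · 0 · 3
2 · 0 · 2 · 2 · 3 · 1
[15] 2 · 1 · 3 · 3 · 3 · 1
3 · 3 · 1 · 2 · 3 · 1
3 · 2 · 2 · 1 · 0 · 3
2 · 0 · 2 · 2 · 3 · 1
[16] 2 · 2 · 1 · 2 · 1 · 2
3 · 3 · 3 · 0 · 1 · 2
3 · 2 · 2 · 2 · 1 · 3
2 · 0 · 2 · 2 · 3 · 1
[17] 2 · 2 · 2 · 2 · 1 · 2
3 · 3 · 3 · 0 · 1 · 2
3 · 2 · 2 · 2 · 1 · 3
2 · 0 · 2 · 2 · 3 · 1
[18] 2 · 2 · 3 · 2 · 1 · 2
3 · 3 · 3 · 0 · 1 · 2
3 · 2 · 2 · 2 · 1 · 3
2 · 0 · 2 · 2 · 3 · 1
[19] 0 · 1 · 2 · 3 · 1 · 2
2 · 3 · 2 · 1 · 1 · 2
1 · 1 · 0 · 3 · 1 · 3
3 · 1 · 3 · 2 · 3 · 1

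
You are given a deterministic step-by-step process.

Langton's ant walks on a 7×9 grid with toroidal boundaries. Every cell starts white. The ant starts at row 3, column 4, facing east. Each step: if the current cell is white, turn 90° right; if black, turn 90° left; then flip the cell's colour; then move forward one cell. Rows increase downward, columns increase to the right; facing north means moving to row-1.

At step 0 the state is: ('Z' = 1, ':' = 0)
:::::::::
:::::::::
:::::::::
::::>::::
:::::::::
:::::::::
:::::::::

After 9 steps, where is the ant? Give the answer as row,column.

2,4

[0] :::::::::
:::::::::
:::::::::
::::>::::
:::::::::
:::::::::
:::::::::
[1] :::::::::
:::::::::
:::::::::
::::Z::::
::::v::::
:::::::::
:::::::::
[2] :::::::::
:::::::::
:::::::::
::::Z::::
:::<Z::::
:::::::::
:::::::::
[3] :::::::::
:::::::::
:::::::::
:::^Z::::
:::ZZ::::
:::::::::
:::::::::
[4] :::::::::
:::::::::
:::::::::
:::Z>::::
:::ZZ::::
:::::::::
:::::::::
[5] :::::::::
:::::::::
::::^::::
:::Z:::::
:::ZZ::::
:::::::::
:::::::::
[6] :::::::::
:::::::::
::::Z>:::
:::Z:::::
:::ZZ::::
:::::::::
:::::::::
[7] :::::::::
:::::::::
::::ZZ:::
:::Z:v:::
:::ZZ::::
:::::::::
:::::::::
[8] :::::::::
:::::::::
::::ZZ:::
:::Z<Z:::
:::ZZ::::
:::::::::
:::::::::
[9] :::::::::
:::::::::
::::^Z:::
:::ZZZ:::
:::ZZ::::
:::::::::
:::::::::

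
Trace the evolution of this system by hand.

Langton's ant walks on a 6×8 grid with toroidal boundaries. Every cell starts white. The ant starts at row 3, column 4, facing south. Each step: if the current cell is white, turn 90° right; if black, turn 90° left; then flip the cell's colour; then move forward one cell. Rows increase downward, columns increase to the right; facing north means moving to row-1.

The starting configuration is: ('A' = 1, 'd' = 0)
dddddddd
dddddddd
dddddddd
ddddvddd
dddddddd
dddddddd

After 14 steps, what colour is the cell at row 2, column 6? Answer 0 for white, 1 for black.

1

t=0: dddddddd
dddddddd
dddddddd
ddddvddd
dddddddd
dddddddd
t=1: dddddddd
dddddddd
dddddddd
ddd<Addd
dddddddd
dddddddd
t=2: dddddddd
dddddddd
ddd^dddd
dddAAddd
dddddddd
dddddddd
t=3: dddddddd
dddddddd
dddA>ddd
dddAAddd
dddddddd
dddddddd
t=4: dddddddd
dddddddd
dddAAddd
dddAvddd
dddddddd
dddddddd
t=5: dddddddd
dddddddd
dddAAddd
dddAd>dd
dddddddd
dddddddd
t=6: dddddddd
dddddddd
dddAAddd
dddAdAdd
dddddvdd
dddddddd
t=7: dddddddd
dddddddd
dddAAddd
dddAdAdd
dddd<Add
dddddddd
t=8: dddddddd
dddddddd
dddAAddd
dddA^Add
ddddAAdd
dddddddd
t=9: dddddddd
dddddddd
dddAAddd
dddAA>dd
ddddAAdd
dddddddd
t=10: dddddddd
dddddddd
dddAA^dd
dddAAddd
ddddAAdd
dddddddd
t=11: dddddddd
dddddddd
dddAAA>d
dddAAddd
ddddAAdd
dddddddd
t=12: dddddddd
dddddddd
dddAAAAd
dddAAdvd
ddddAAdd
dddddddd
t=13: dddddddd
dddddddd
dddAAAAd
dddAA<Ad
ddddAAdd
dddddddd
t=14: dddddddd
dddddddd
dddAA^Ad
dddAAAAd
ddddAAdd
dddddddd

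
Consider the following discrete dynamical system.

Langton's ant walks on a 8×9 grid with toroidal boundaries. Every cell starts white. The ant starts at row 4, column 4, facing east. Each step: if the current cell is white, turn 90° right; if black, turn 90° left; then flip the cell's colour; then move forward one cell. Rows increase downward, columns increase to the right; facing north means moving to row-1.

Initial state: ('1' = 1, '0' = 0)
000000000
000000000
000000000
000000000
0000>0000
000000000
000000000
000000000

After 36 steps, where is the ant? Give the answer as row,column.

t=0: 000000000
000000000
000000000
000000000
0000>0000
000000000
000000000
000000000
t=1: 000000000
000000000
000000000
000000000
000010000
0000v0000
000000000
000000000
t=2: 000000000
000000000
000000000
000000000
000010000
000<10000
000000000
000000000
t=3: 000000000
000000000
000000000
000000000
000^10000
000110000
000000000
000000000
t=4: 000000000
000000000
000000000
000000000
0001>0000
000110000
000000000
000000000
t=5: 000000000
000000000
000000000
0000^0000
000100000
000110000
000000000
000000000
t=6: 000000000
000000000
000000000
00001>000
000100000
000110000
000000000
000000000
t=7: 000000000
000000000
000000000
000011000
00010v000
000110000
000000000
000000000
t=8: 000000000
000000000
000000000
000011000
0001<1000
000110000
000000000
000000000
t=9: 000000000
000000000
000000000
0000^1000
000111000
000110000
000000000
000000000
t=10: 000000000
000000000
000000000
000<01000
000111000
000110000
000000000
000000000
t=11: 000000000
000000000
000^00000
000101000
000111000
000110000
000000000
000000000
t=12: 000000000
000000000
0001>0000
000101000
000111000
000110000
000000000
000000000
t=13: 000000000
000000000
000110000
0001v1000
000111000
000110000
000000000
000000000
t=14: 000000000
000000000
000110000
000<11000
000111000
000110000
000000000
000000000
t=15: 000000000
000000000
000110000
000011000
000v11000
000110000
000000000
000000000
t=16: 000000000
000000000
000110000
000011000
0000>1000
000110000
000000000
000000000
t=17: 000000000
000000000
000110000
0000^1000
000001000
000110000
000000000
000000000
t=18: 000000000
000000000
000110000
000<01000
000001000
000110000
000000000
000000000
t=19: 000000000
000000000
000^10000
000101000
000001000
000110000
000000000
000000000
t=20: 000000000
000000000
00<010000
000101000
000001000
000110000
000000000
000000000
t=21: 000000000
00^000000
001010000
000101000
000001000
000110000
000000000
000000000
t=22: 000000000
001>00000
001010000
000101000
000001000
000110000
000000000
000000000
t=23: 000000000
001100000
001v10000
000101000
000001000
000110000
000000000
000000000
t=24: 000000000
001100000
00<110000
000101000
000001000
000110000
000000000
000000000
t=25: 000000000
001100000
000110000
00v101000
000001000
000110000
000000000
000000000
t=26: 000000000
001100000
000110000
0<1101000
000001000
000110000
000000000
000000000
t=27: 000000000
001100000
0^0110000
011101000
000001000
000110000
000000000
000000000
t=28: 000000000
001100000
01>110000
011101000
000001000
000110000
000000000
000000000
t=29: 000000000
001100000
011110000
01v101000
000001000
000110000
000000000
000000000
t=30: 000000000
001100000
011110000
010>01000
000001000
000110000
000000000
000000000
t=31: 000000000
001100000
011^10000
010001000
000001000
000110000
000000000
000000000
t=32: 000000000
001100000
01<010000
010001000
000001000
000110000
000000000
000000000
t=33: 000000000
001100000
010010000
01v001000
000001000
000110000
000000000
000000000
t=34: 000000000
001100000
010010000
0<1001000
000001000
000110000
000000000
000000000
t=35: 000000000
001100000
010010000
001001000
0v0001000
000110000
000000000
000000000
t=36: 000000000
001100000
010010000
001001000
<10001000
000110000
000000000
000000000

4,0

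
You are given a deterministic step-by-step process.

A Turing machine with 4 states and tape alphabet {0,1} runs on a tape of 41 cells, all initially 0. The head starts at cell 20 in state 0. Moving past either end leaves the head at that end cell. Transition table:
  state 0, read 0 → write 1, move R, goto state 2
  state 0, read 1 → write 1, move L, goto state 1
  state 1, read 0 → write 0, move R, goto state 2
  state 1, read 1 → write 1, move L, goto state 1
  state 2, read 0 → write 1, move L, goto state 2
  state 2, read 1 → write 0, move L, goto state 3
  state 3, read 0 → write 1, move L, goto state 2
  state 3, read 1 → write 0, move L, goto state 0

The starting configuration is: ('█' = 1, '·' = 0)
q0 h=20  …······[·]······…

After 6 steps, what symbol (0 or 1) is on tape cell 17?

1

0) q0 h=20  …······[·]······…
1) q2 h=21  …·····█[·]······…
2) q2 h=20  …······[█]█·····…
3) q3 h=19  …······[·]·█····…
4) q2 h=18  …······[·]█·█···…
5) q2 h=17  …······[·]██·█··…
6) q2 h=16  …······[·]███·█·…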